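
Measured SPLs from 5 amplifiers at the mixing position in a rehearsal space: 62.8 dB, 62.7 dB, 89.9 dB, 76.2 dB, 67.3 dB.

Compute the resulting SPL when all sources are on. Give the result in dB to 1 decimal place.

Sum in the linear (power) domain: Σ 10^(Lᵢ/10) = 10^(62.8/10) + 10^(62.7/10) + 10^(89.9/10) + 10^(76.2/10) + 10^(67.3/10) = 1.028e+09.
Back to dB: 10·log₁₀ Σ = 90.1 dB.

90.1 dB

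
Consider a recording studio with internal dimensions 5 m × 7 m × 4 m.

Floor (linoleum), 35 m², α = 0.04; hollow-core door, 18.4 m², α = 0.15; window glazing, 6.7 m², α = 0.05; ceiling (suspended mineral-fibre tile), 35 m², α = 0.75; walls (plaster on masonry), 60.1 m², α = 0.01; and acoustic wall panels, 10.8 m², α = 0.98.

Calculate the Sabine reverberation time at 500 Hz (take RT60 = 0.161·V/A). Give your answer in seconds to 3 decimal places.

Equivalent absorption area: A = 35*0.04 + 18.4*0.15 + 6.7*0.05 + 35*0.75 + 60.1*0.01 + 10.8*0.98 = 41.930 m².
V = 5·7·4 = 140 m³.
Sabine: RT60 = 0.161 × 140 / 41.930 = 0.538 s.

0.538 sec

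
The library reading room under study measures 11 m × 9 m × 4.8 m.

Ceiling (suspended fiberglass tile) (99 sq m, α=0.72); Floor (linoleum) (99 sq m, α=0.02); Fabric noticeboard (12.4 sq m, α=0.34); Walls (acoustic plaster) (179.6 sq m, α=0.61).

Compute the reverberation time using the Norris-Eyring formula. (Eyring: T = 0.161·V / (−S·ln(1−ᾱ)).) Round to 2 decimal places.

0.30 s

Total surface area S = 99 + 99 + 12.4 + 179.6 = 390.0 sq m.
Σ(Sᵢαᵢ) = 99·0.72 + 99·0.02 + 12.4·0.34 + 179.6·0.61 = 187.032.
Mean coefficient ᾱ = A/S = 0.4796.
−S·ln(1−ᾱ) = −390.0 × ln(1 − 0.4796) = 254.731.
V = 11 × 9 × 4.8 = 475.2 m³.
T = 0.161·V/[−S·ln(1−ᾱ)] = 0.161·475.2/254.731 = 0.30 s.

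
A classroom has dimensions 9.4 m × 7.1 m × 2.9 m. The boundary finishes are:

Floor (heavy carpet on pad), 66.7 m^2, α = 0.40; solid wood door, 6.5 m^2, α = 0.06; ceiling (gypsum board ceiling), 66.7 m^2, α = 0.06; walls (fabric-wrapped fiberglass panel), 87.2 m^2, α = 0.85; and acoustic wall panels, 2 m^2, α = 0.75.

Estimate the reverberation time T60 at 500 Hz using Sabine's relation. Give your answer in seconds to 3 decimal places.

0.292 s

Total absorption A = 66.7*0.40 + 6.5*0.06 + 66.7*0.06 + 87.2*0.85 + 2*0.75
  = 26.680 + 0.390 + 4.002 + 74.120 + 1.500 = 106.692 m^2 sabins.
V = 9.4·7.1·2.9 = 193.546 m³.
T = 0.161 V/A = 0.161·193.546/106.692 = 0.292 s.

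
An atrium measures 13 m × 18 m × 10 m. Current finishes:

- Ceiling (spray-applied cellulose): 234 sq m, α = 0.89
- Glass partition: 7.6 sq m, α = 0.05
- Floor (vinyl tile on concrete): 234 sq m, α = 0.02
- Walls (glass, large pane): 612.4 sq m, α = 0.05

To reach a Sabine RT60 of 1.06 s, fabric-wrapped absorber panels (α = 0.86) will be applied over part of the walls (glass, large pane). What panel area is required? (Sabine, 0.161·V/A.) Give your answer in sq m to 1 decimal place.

Summing Sᵢαᵢ: 208.260 + 0.380 + 4.680 + 30.620 → A₁ = 243.940 sabins.
Required A₂ = 0.161·2340/1.06 = 355.415 sabins.
ΔA needed = 355.415 − 243.940 = 111.475 sabins.
Net gain per sq m: Δα = 0.86 − 0.05 = 0.81.
Area = ΔA/Δα = 111.475/0.81 = 137.6 sq m.

137.6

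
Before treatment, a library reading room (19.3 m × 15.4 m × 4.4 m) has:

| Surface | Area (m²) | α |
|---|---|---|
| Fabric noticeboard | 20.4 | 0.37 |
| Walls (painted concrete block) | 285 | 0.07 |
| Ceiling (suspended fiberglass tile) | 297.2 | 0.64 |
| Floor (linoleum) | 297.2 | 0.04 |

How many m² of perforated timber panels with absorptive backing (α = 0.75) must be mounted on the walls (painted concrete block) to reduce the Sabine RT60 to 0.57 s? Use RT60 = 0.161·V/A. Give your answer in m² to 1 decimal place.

A₁ = Σ Sᵢαᵢ = 20.4·0.37 + 285·0.07 + 297.2·0.64 + 297.2·0.04 = 229.594 sabins.
V = 1307.768 m³. Target absorption A₂ = 0.161 × 1307.768 / 0.57 = 369.387 sabins.
ΔA needed = 369.387 − 229.594 = 139.793 sabins.
Net gain per m²: Δα = 0.75 − 0.07 = 0.68.
Area = ΔA/Δα = 139.793/0.68 = 205.6 m².

205.6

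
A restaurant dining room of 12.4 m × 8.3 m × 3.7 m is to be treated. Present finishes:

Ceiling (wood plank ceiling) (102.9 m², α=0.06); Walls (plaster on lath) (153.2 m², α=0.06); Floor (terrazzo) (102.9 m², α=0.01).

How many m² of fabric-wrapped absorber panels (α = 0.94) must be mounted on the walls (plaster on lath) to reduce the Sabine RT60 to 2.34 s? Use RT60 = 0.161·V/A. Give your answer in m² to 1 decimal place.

11.1

Equivalent absorption area: A₁ = 102.9·0.06 + 153.2·0.06 + 102.9·0.01 = 16.395 m².
V = 380.804 m³. Target absorption A₂ = 0.161 × 380.804 / 2.34 = 26.201 sabins.
ΔA needed = 26.201 − 16.395 = 9.806 sabins.
Net gain per m²: Δα = 0.94 − 0.06 = 0.88.
Panel area = 9.806 / 0.88 = 11.1 m².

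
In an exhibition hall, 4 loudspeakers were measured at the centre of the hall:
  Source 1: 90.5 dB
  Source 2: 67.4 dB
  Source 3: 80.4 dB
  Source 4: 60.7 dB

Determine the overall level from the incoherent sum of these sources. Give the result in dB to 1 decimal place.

90.9 dB

Sum in the linear (power) domain: Σ 10^(Lᵢ/10) = 10^(90.5/10) + 10^(67.4/10) + 10^(80.4/10) + 10^(60.7/10) = 1.238e+09.
Back to dB: 10·log₁₀ Σ = 90.9 dB.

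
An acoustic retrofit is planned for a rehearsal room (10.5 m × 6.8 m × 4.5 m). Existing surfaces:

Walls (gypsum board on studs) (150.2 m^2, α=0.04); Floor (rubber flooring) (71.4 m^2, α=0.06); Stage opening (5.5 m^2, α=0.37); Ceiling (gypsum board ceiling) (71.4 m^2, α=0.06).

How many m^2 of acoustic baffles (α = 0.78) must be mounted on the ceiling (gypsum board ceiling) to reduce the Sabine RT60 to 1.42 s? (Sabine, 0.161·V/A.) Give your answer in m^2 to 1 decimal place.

Summing Sᵢαᵢ: 6.008 + 4.284 + 2.035 + 4.284 → A₁ = 16.611 sabins.
V = 321.3 m³. Target absorption A₂ = 0.161 × 321.3 / 1.42 = 36.429 sabins.
Absorption to add: 36.429 − 16.611 = 19.818 sabins.
Each m^2 of panel replacing the ceiling (gypsum board ceiling) adds (0.78 − 0.06) = 0.72 sabins.
Panel area = 19.818 / 0.72 = 27.5 m^2.

27.5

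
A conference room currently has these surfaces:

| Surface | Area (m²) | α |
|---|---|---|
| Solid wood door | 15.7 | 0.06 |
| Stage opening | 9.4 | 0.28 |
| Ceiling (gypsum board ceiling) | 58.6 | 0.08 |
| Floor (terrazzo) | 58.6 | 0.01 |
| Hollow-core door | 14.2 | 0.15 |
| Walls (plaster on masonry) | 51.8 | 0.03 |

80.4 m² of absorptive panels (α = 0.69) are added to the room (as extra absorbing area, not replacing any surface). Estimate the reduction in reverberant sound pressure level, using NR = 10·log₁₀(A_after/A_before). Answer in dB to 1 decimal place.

Summing Sᵢαᵢ: 0.942 + 2.632 + 4.688 + 0.586 + 2.130 + 1.554 → A_before = 12.532 sabins.
Added absorption = 80.4 × 0.69 = 55.476 sabins.
A_after = 12.532 + 55.476 = 68.008 sabins.
Reduction = 10 log₁₀(A_after/A_before) = 10 log₁₀(5.4267) = 7.3 dB.

7.3 dB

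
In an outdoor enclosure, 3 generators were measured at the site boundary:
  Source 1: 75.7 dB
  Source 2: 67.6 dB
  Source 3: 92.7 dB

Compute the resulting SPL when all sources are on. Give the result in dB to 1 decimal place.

Sum in the linear (power) domain: Σ 10^(Lᵢ/10) = 10^(75.7/10) + 10^(67.6/10) + 10^(92.7/10) = 1.905e+09.
Back to dB: 10·log₁₀ Σ = 92.8 dB.

92.8 dB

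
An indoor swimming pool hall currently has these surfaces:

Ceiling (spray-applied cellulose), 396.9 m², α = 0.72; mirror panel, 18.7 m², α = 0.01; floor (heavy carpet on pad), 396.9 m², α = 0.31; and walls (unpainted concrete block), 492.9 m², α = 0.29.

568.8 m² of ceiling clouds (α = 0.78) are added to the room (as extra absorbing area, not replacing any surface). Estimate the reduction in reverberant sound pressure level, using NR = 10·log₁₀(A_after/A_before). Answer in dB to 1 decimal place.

2.6 dB

Total absorption A_before = 396.9×0.72 + 18.7×0.01 + 396.9×0.31 + 492.9×0.29
  = 285.768 + 0.187 + 123.039 + 142.941 = 551.935 m² sabins.
Treatment contributes 568.8·0.78 = 443.664 sabins.
New total A_after = 995.599 sabins.
NR = 10·log₁₀(995.599/551.935) = 2.6 dB.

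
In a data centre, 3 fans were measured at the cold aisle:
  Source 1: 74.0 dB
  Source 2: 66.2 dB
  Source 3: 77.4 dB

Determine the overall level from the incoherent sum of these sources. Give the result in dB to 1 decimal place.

Sum in the linear (power) domain: Σ 10^(Lᵢ/10) = 10^(74.0/10) + 10^(66.2/10) + 10^(77.4/10) = 8.424e+07.
Back to dB: 10·log₁₀ Σ = 79.3 dB.

79.3 dB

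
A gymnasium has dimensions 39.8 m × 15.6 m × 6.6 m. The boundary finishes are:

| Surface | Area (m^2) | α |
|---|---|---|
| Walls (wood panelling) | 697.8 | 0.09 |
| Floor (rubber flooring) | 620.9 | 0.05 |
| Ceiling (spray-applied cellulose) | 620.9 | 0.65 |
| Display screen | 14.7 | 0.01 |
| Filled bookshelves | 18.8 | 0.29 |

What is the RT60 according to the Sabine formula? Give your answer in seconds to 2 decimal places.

1.31 s

Equivalent absorption area: A = 697.8×0.09 + 620.9×0.05 + 620.9×0.65 + 14.7×0.01 + 18.8×0.29 = 503.031 m^2.
Room volume: 4097.808 m³.
Sabine: RT60 = 0.161 × 4097.808 / 503.031 = 1.31 s.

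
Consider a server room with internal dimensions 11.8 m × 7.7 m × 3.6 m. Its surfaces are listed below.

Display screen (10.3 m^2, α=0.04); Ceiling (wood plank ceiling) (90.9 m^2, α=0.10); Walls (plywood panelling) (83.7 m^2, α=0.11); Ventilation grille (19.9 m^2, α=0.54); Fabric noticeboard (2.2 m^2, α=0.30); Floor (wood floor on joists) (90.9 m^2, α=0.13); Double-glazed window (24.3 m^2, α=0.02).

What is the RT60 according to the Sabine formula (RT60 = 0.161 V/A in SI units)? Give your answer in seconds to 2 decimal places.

Total absorption A = 10.3×0.04 + 90.9×0.10 + 83.7×0.11 + 19.9×0.54 + 2.2×0.30 + 90.9×0.13 + 24.3×0.02
  = 0.412 + 9.090 + 9.207 + 10.746 + 0.660 + 11.817 + 0.486 = 42.418 m^2 sabins.
Room volume: 327.096 m³.
Sabine: RT60 = 0.161 × 327.096 / 42.418 = 1.24 s.

1.24 seconds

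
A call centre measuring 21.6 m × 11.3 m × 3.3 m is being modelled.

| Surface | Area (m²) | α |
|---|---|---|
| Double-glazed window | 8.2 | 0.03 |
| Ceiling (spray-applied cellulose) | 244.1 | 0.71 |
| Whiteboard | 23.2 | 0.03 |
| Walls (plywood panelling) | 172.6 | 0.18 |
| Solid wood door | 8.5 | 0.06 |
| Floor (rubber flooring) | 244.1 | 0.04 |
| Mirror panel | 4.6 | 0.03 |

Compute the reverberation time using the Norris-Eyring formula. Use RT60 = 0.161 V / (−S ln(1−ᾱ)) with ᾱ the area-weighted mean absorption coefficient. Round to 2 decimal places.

0.50 s

S = Σ Sᵢ = 705.3 m².
Absorption A = 8.2×0.03 + 244.1×0.71 + 23.2×0.03 + 172.6×0.18 + 8.5×0.06 + 244.1×0.04 + 4.6×0.03 = 215.733 sabins.
Mean coefficient ᾱ = A/S = 0.3059.
Eyring denominator: −S ln(1−ᾱ) = 257.533.
V = 21.6 × 11.3 × 3.3 = 805.464 m³.
RT60 = 0.161 × 805.464 / 257.533 = 0.50 s.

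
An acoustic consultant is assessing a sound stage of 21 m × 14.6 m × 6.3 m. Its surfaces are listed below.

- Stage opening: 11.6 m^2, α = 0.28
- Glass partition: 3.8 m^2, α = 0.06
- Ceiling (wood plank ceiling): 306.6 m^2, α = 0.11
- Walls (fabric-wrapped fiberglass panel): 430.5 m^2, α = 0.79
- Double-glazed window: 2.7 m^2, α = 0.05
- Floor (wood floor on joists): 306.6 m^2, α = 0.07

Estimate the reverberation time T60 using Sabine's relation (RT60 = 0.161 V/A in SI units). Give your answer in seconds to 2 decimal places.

Summing Sᵢαᵢ: 3.248 + 0.228 + 33.726 + 340.095 + 0.135 + 21.462 → A = 398.894 sabins.
V = 21·14.6·6.3 = 1931.58 m³.
T = 0.161 V/A = 0.161·1931.58/398.894 = 0.78 s.

0.78 s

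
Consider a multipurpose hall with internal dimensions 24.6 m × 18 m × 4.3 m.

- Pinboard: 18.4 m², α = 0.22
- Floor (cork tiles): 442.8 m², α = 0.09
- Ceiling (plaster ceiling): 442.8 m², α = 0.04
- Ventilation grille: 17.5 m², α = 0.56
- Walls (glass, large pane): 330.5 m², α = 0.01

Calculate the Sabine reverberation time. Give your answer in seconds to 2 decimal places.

4.10 s

Summing Sᵢαᵢ: 4.048 + 39.852 + 17.712 + 9.800 + 3.305 → A = 74.717 sabins.
Room volume: 1904.04 m³.
T = 0.161 V/A = 0.161·1904.04/74.717 = 4.10 s.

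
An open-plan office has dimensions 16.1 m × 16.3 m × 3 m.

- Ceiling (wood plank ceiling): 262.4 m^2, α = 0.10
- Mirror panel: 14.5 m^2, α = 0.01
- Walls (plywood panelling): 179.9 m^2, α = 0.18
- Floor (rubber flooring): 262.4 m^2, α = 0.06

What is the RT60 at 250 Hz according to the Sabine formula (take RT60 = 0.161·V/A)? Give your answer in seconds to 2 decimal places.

1.70 s

Equivalent absorption area: A = 262.4×0.10 + 14.5×0.01 + 179.9×0.18 + 262.4×0.06 = 74.511 m^2.
Room volume: 787.29 m³.
RT60 = 0.161 · V / A = 0.161 × 787.29 / 74.511 = 1.70 s.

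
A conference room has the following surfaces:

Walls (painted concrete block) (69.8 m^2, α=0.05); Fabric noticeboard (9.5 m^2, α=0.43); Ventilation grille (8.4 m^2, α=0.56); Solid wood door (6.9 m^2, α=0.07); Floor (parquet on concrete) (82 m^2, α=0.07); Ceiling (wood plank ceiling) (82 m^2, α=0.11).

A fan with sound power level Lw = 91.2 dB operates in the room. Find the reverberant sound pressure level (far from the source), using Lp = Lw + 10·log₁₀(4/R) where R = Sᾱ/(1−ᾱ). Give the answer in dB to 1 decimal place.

82.3 dB

A = 27.522 sabins; S = 258.6 m^2.
ᾱ = 27.522/258.6 = 0.1064; R = Sᾱ/(1−ᾱ) = 27.522/(1−0.1064) = 30.799 m^2.
Lp = Lw + 10 log₁₀(4/R) = 91.2 -8.86 = 82.3 dB.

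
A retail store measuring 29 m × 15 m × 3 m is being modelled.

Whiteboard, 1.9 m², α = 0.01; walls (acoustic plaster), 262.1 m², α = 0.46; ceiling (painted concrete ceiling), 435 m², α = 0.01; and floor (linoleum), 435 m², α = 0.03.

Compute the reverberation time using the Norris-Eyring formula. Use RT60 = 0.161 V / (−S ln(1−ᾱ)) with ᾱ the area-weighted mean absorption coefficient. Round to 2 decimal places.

Total surface area S = 1.9 + 262.1 + 435 + 435 = 1134.0 m².
Σ(Sᵢαᵢ) = 1.9·0.01 + 262.1·0.46 + 435·0.01 + 435·0.03 = 137.985.
ᾱ = 137.985 / 1134.0 = 0.1217.
−S·ln(1−ᾱ) = −1134.0 × ln(1 − 0.1217) = 147.156.
V = 29 × 15 × 3 = 1305 m³.
RT60 = 0.161 × 1305 / 147.156 = 1.43 s.

1.43 s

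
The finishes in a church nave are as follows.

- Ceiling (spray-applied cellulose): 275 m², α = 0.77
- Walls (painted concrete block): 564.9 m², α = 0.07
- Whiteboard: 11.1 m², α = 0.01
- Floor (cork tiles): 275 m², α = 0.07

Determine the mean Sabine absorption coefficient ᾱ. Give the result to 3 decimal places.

0.240

S = Σ Sᵢ = 275 + 564.9 + 11.1 + 275 = 1126.0 m².
Σ(Sᵢαᵢ) = 275×0.77 + 564.9×0.07 + 11.1×0.01 + 275×0.07 = 270.654.
ᾱ = 270.654 / 1126.0 = 0.240.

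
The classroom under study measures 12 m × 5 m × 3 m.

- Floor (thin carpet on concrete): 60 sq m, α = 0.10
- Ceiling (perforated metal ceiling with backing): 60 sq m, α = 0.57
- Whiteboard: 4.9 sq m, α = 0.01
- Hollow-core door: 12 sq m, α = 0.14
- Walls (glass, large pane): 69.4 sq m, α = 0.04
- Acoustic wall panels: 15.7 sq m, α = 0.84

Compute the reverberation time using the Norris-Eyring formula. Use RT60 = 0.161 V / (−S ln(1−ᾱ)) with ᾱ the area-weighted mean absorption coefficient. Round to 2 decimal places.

S = Σ Sᵢ = 222.0 sq m.
Absorption A = 60·0.10 + 60·0.57 + 4.9·0.01 + 12·0.14 + 69.4·0.04 + 15.7·0.84 = 57.893 sabins.
ᾱ = 57.893 / 222.0 = 0.2608.
−S·ln(1−ᾱ) = −222.0 × ln(1 − 0.2608) = 67.085.
V = 12 × 5 × 3 = 180 m³.
T = 0.161·V/[−S·ln(1−ᾱ)] = 0.161·180/67.085 = 0.43 s.

0.43 sec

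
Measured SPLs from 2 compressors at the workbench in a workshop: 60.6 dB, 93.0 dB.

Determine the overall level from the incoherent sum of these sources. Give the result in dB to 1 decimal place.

Sum in the linear (power) domain: Σ 10^(Lᵢ/10) = 10^(60.6/10) + 10^(93.0/10) = 1.996e+09.
Back to dB: 10·log₁₀ Σ = 93.0 dB.

93.0 dB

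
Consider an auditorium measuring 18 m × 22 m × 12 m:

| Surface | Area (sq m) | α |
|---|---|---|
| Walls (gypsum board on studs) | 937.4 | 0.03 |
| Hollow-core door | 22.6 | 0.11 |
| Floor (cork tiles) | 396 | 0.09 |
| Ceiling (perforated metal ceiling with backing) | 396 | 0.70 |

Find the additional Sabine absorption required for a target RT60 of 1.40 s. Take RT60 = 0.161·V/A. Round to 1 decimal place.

Equivalent absorption area: A₁ = 937.4×0.03 + 22.6×0.11 + 396×0.09 + 396×0.70 = 343.448 sq m.
V = 4752 m³. Required absorption A₂ = 0.161 × 4752 / 1.40 = 546.480 sabins.
Shortfall: 546.480 − 343.448 = 203.0 sabins.

203.0 sabins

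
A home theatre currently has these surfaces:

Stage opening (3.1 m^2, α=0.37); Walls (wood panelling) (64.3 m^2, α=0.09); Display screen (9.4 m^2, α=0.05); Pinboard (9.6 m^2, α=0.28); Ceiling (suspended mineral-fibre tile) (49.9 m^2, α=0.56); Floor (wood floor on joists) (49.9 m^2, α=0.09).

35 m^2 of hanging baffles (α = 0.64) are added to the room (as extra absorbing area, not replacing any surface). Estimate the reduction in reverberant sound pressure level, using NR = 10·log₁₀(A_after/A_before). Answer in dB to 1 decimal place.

1.8 dB

Summing Sᵢαᵢ: 1.147 + 5.787 + 0.470 + 2.688 + 27.944 + 4.491 → A_before = 42.527 sabins.
Treatment contributes 35·0.64 = 22.400 sabins.
New total A_after = 64.927 sabins.
NR = 10·log₁₀(64.927/42.527) = 1.8 dB.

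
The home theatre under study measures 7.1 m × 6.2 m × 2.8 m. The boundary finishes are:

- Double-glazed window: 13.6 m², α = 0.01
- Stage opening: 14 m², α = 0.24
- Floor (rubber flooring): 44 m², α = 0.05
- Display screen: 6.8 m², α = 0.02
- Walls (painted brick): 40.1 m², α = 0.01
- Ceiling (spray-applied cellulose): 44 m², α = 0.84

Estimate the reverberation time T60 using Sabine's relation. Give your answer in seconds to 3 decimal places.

0.459 s

Summing Sᵢαᵢ: 0.136 + 3.360 + 2.200 + 0.136 + 0.401 + 36.960 → A = 43.193 sabins.
Volume V = 7.1 × 6.2 × 2.8 = 123.256 m³.
RT60 = 0.161 · V / A = 0.161 × 123.256 / 43.193 = 0.459 s.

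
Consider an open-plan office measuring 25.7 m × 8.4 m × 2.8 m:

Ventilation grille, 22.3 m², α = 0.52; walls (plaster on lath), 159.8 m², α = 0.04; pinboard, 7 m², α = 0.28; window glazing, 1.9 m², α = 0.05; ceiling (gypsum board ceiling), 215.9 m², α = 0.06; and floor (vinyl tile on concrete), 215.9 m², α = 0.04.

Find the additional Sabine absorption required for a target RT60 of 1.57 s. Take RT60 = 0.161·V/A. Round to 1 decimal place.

20.4 sabins

A₁ = Σ Sᵢαᵢ = 22.3×0.52 + 159.8×0.04 + 7×0.28 + 1.9×0.05 + 215.9×0.06 + 215.9×0.04 = 41.633 sabins.
Target A₂ = 0.161·604.464/1.57 = 61.986 sabins (V = 604.464 m³).
ΔA = A₂ − A₁ = 61.986 − 41.633 = 20.4 sabins.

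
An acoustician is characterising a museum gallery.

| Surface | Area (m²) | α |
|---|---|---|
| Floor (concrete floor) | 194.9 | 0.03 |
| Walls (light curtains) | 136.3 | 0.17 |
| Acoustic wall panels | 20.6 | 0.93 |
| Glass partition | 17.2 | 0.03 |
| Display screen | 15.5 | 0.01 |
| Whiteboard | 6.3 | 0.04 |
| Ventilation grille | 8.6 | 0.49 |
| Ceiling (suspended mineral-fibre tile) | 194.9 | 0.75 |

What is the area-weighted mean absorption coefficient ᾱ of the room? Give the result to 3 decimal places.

Total surface area S = 594.3 m².
Σ(Sᵢαᵢ) = 194.9·0.03 + 136.3·0.17 + 20.6·0.93 + 17.2·0.03 + 15.5·0.01 + 6.3·0.04 + 8.6·0.49 + 194.9·0.75 = 199.488.
ᾱ = 199.488 / 594.3 = 0.336.

0.336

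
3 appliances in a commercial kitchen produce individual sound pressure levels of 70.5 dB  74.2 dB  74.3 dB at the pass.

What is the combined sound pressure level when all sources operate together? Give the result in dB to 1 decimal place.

78.1 dB

Σ 10^(Lᵢ/10) = 6.444e+07.
Combined level = 10 log₁₀(6.444e+07) = 78.1 dB.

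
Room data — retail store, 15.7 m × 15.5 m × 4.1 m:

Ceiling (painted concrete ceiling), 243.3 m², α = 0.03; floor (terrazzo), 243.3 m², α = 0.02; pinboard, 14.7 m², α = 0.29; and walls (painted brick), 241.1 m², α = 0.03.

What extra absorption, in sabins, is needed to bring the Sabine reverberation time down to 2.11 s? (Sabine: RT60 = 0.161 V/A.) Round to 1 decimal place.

52.5 sabins

Summing Sᵢαᵢ: 7.299 + 4.866 + 4.263 + 7.233 → A₁ = 23.661 sabins.
V = 997.735 m³. Required absorption A₂ = 0.161 × 997.735 / 2.11 = 76.130 sabins.
ΔA = A₂ − A₁ = 76.130 − 23.661 = 52.5 sabins.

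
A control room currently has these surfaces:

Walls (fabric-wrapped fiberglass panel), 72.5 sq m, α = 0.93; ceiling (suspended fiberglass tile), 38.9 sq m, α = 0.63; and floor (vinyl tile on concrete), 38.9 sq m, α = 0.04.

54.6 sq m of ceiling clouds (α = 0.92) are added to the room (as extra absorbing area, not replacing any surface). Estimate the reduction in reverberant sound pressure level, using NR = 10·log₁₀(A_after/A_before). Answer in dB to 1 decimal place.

1.9 dB

Summing Sᵢαᵢ: 67.425 + 24.507 + 1.556 → A_before = 93.488 sabins.
Treatment contributes 54.6·0.92 = 50.232 sabins.
New total A_after = 143.720 sabins.
Reduction = 10 log₁₀(A_after/A_before) = 10 log₁₀(1.5373) = 1.9 dB.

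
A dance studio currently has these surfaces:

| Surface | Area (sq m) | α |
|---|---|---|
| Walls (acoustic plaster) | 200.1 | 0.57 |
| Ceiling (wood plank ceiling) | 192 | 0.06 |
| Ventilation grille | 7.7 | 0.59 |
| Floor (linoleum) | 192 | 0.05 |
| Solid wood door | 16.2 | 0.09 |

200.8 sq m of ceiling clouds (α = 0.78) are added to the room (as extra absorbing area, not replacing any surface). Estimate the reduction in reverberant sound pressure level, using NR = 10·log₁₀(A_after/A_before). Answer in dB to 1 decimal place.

Summing Sᵢαᵢ: 114.057 + 11.520 + 4.543 + 9.600 + 1.458 → A_before = 141.178 sabins.
Treatment contributes 200.8·0.78 = 156.624 sabins.
New total A_after = 297.802 sabins.
NR = 10·log₁₀(297.802/141.178) = 3.2 dB.

3.2 dB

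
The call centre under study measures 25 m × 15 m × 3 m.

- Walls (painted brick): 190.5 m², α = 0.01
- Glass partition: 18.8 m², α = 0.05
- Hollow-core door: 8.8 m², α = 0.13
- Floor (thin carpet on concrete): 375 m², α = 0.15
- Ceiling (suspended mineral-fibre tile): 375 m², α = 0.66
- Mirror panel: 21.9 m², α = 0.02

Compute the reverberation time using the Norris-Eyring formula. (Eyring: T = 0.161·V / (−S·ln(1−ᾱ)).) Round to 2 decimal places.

S = Σ Sᵢ = 990.0 m².
Σ(Sᵢαᵢ) = 190.5·0.01 + 18.8·0.05 + 8.8·0.13 + 375·0.15 + 375·0.66 + 21.9·0.02 = 308.177.
ᾱ = 308.177 / 990.0 = 0.3113.
−S·ln(1−ᾱ) = −990.0 × ln(1 − 0.3113) = 369.220.
V = 25 × 15 × 3 = 1125 m³.
T = 0.161·V/[−S·ln(1−ᾱ)] = 0.161·1125/369.220 = 0.49 s.

0.49 s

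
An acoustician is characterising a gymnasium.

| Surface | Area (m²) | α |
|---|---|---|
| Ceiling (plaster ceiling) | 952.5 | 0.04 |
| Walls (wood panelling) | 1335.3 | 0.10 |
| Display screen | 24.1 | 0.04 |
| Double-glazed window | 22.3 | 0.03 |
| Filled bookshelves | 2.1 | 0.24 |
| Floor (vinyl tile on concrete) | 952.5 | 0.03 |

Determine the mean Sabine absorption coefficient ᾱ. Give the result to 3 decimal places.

0.062

S = Σ Sᵢ = 952.5 + 1335.3 + 24.1 + 22.3 + 2.1 + 952.5 = 3288.8 m².
Σ(Sᵢαᵢ) = 952.5·0.04 + 1335.3·0.10 + 24.1·0.04 + 22.3·0.03 + 2.1·0.24 + 952.5·0.03 = 202.342.
ᾱ = 202.342 / 3288.8 = 0.062.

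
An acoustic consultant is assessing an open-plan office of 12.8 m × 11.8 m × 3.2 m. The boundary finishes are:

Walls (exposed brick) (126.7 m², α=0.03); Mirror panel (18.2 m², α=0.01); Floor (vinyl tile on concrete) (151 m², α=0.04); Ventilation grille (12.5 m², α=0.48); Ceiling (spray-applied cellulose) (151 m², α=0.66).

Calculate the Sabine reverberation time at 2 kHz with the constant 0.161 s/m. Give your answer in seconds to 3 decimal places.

Total absorption A = 126.7·0.03 + 18.2·0.01 + 151·0.04 + 12.5·0.48 + 151·0.66
  = 3.801 + 0.182 + 6.040 + 6.000 + 99.660 = 115.683 m² sabins.
Room volume: 483.328 m³.
RT60 = 0.161 · V / A = 0.161 × 483.328 / 115.683 = 0.673 s.

0.673 s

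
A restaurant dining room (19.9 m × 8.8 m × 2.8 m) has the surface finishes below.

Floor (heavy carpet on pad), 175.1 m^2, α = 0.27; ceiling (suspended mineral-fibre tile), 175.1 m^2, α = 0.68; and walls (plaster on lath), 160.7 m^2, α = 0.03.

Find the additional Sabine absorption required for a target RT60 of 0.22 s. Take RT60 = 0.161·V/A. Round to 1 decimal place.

Summing Sᵢαᵢ: 47.277 + 119.068 + 4.821 → A₁ = 171.166 sabins.
Target A₂ = 0.161·490.336/0.22 = 358.837 sabins (V = 490.336 m³).
ΔA = A₂ − A₁ = 358.837 − 171.166 = 187.7 sabins.

187.7 sabins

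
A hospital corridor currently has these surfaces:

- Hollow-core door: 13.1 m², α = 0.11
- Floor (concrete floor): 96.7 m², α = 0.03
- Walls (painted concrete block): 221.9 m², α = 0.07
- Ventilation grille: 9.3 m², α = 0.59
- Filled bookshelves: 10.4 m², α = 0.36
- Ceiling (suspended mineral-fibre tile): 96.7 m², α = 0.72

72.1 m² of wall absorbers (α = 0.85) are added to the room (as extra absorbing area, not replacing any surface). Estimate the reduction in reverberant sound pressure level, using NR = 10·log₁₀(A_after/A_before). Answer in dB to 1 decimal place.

A_before = Σ Sᵢαᵢ = 13.1×0.11 + 96.7×0.03 + 221.9×0.07 + 9.3×0.59 + 10.4×0.36 + 96.7×0.72 = 98.730 sabins.
Treatment contributes 72.1·0.85 = 61.285 sabins.
A_after = 98.730 + 61.285 = 160.015 sabins.
Reduction = 10 log₁₀(A_after/A_before) = 10 log₁₀(1.6207) = 2.1 dB.

2.1 dB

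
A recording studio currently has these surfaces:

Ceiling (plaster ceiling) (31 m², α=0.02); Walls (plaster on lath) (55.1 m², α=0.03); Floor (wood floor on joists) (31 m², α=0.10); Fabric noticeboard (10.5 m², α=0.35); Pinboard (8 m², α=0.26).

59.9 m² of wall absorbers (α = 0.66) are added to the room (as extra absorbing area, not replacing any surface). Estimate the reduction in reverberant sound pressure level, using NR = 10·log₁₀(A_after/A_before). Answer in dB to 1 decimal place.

Total absorption A_before = 31·0.02 + 55.1·0.03 + 31·0.10 + 10.5·0.35 + 8·0.26
  = 0.620 + 1.653 + 3.100 + 3.675 + 2.080 = 11.128 m² sabins.
Added absorption = 59.9 × 0.66 = 39.534 sabins.
New total A_after = 50.662 sabins.
NR = 10·log₁₀(50.662/11.128) = 6.6 dB.

6.6 dB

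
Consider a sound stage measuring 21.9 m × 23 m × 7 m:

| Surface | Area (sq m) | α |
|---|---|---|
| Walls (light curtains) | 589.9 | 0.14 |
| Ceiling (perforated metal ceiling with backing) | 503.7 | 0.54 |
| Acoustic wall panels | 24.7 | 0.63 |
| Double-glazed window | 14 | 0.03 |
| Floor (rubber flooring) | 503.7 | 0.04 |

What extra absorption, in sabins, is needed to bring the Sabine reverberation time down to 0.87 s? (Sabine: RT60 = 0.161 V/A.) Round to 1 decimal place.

261.8 sabins

Summing Sᵢαᵢ: 82.586 + 271.998 + 15.561 + 0.420 + 20.148 → A₁ = 390.713 sabins.
For T = 0.87 s, need A₂ = 0.161·V/T = 0.161·3525.9/0.87 = 652.494 sabins.
ΔA = A₂ − A₁ = 652.494 − 390.713 = 261.8 sabins.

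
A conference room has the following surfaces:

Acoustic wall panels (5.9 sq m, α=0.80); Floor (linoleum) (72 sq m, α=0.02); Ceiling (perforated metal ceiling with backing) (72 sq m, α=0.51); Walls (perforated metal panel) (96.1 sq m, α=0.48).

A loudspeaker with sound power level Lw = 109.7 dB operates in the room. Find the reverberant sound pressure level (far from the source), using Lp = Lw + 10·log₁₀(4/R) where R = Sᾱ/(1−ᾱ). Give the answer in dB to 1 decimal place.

Σ(Sᵢαᵢ) = 5.9×0.80 + 72×0.02 + 72×0.51 + 96.1×0.48 = 89.008; total area S = 246.0 sq m.
ᾱ = 0.3618, so room constant R = A/(1−ᾱ) = 139.467 sq m.
Lp = 109.7 + 10·log₁₀(4/139.467) = 109.7 + (-15.42) = 94.3 dB.

94.3 dB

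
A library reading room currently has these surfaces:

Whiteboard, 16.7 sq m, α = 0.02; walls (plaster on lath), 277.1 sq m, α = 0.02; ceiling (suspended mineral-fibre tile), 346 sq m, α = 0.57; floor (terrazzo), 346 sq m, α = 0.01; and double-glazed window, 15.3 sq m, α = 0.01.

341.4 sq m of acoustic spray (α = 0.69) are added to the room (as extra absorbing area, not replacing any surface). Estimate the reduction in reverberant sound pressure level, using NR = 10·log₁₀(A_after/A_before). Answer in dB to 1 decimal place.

Total absorption A_before = 16.7*0.02 + 277.1*0.02 + 346*0.57 + 346*0.01 + 15.3*0.01
  = 0.334 + 5.542 + 197.220 + 3.460 + 0.153 = 206.709 sq m sabins.
Added absorption = 341.4 × 0.69 = 235.566 sabins.
New total A_after = 442.275 sabins.
NR = 10·log₁₀(442.275/206.709) = 3.3 dB.

3.3 dB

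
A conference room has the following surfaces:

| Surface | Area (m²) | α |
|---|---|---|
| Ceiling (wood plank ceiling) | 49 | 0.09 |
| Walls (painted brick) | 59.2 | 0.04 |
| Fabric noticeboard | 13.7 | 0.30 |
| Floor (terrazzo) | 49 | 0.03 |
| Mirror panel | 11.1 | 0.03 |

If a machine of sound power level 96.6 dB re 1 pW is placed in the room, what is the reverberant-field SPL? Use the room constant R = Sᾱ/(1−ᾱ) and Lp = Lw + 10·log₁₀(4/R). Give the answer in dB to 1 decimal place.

91.3 dB

A = 12.691 sabins; S = 182.0 m².
ᾱ = 12.691/182.0 = 0.0697; R = Sᾱ/(1−ᾱ) = 12.691/(1−0.0697) = 13.642 m².
Lp = Lw + 10 log₁₀(4/R) = 96.6 -5.33 = 91.3 dB.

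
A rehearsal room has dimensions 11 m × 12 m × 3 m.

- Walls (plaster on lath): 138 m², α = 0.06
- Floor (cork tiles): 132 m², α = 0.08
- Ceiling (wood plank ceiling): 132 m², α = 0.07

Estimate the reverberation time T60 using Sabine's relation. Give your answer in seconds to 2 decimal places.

Equivalent absorption area: A = 138·0.06 + 132·0.08 + 132·0.07 = 28.080 m².
Volume V = 11 × 12 × 3 = 396 m³.
RT60 = 0.161 · V / A = 0.161 × 396 / 28.080 = 2.27 s.

2.27 s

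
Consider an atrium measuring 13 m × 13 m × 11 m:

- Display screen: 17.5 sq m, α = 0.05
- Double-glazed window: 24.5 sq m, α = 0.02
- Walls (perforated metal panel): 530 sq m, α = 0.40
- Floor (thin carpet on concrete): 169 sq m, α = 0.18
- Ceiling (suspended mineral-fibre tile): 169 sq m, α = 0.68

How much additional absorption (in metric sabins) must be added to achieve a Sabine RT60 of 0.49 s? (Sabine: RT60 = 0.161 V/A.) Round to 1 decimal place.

252.1 sabins

Summing Sᵢαᵢ: 0.875 + 0.490 + 212.000 + 30.420 + 114.920 → A₁ = 358.705 sabins.
For T = 0.49 s, need A₂ = 0.161·V/T = 0.161·1859/0.49 = 610.814 sabins.
Shortfall: 610.814 − 358.705 = 252.1 sabins.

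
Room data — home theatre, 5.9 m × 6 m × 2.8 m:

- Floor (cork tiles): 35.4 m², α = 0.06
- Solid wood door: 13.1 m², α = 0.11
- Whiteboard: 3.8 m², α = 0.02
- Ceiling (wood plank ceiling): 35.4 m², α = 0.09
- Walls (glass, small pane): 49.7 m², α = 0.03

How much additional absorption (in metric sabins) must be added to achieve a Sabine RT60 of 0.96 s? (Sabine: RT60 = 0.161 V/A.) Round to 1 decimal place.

Equivalent absorption area: A₁ = 35.4·0.06 + 13.1·0.11 + 3.8·0.02 + 35.4·0.09 + 49.7·0.03 = 8.318 m².
For T = 0.96 s, need A₂ = 0.161·V/T = 0.161·99.12/0.96 = 16.623 sabins.
Additional absorption ΔA = 16.623 − 8.318 = 8.3 sabins.

8.3 sabins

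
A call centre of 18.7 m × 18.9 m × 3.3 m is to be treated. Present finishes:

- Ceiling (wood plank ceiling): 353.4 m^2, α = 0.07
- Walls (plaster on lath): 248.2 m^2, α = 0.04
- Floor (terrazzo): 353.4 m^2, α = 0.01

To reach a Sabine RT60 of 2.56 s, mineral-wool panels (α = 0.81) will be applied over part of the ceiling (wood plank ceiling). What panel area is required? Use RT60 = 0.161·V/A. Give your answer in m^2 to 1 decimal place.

47.5

Equivalent absorption area: A₁ = 353.4×0.07 + 248.2×0.04 + 353.4×0.01 = 38.200 m^2.
Required A₂ = 0.161·1166.319/2.56 = 73.351 sabins.
Absorption to add: 73.351 − 38.200 = 35.151 sabins.
Each m^2 of panel replacing the ceiling (wood plank ceiling) adds (0.81 − 0.07) = 0.74 sabins.
Panel area = 35.151 / 0.74 = 47.5 m^2.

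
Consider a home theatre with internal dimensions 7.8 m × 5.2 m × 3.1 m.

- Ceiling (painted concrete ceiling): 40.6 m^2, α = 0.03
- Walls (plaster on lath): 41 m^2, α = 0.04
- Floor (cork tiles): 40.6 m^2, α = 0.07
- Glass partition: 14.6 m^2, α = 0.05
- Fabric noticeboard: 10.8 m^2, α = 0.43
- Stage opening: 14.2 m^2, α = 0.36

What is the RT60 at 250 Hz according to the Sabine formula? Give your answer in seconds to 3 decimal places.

A = Σ Sᵢαᵢ = 40.6·0.03 + 41·0.04 + 40.6·0.07 + 14.6·0.05 + 10.8·0.43 + 14.2·0.36 = 16.186 sabins.
Volume V = 7.8 × 5.2 × 3.1 = 125.736 m³.
Sabine: RT60 = 0.161 × 125.736 / 16.186 = 1.251 s.

1.251 s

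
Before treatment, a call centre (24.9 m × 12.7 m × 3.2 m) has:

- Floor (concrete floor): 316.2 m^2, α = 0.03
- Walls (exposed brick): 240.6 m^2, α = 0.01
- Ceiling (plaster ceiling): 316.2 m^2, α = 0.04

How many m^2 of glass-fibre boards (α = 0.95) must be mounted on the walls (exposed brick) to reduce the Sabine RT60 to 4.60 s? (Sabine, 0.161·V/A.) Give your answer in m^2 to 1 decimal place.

Summing Sᵢαᵢ: 9.486 + 2.406 + 12.648 → A₁ = 24.540 sabins.
V = 1011.936 m³. Target absorption A₂ = 0.161 × 1011.936 / 4.60 = 35.418 sabins.
Absorption to add: 35.418 − 24.540 = 10.878 sabins.
Net gain per m^2: Δα = 0.95 − 0.01 = 0.94.
Panel area = 10.878 / 0.94 = 11.6 m^2.

11.6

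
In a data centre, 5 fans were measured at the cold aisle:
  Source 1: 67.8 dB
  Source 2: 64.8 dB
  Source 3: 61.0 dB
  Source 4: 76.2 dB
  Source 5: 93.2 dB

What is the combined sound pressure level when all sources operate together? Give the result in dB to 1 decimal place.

93.3 dB

Sum in the linear (power) domain: Σ 10^(Lᵢ/10) = 10^(67.8/10) + 10^(64.8/10) + 10^(61.0/10) + 10^(76.2/10) + 10^(93.2/10) = 2.141e+09.
Combined level = 10 log₁₀(2.141e+09) = 93.3 dB.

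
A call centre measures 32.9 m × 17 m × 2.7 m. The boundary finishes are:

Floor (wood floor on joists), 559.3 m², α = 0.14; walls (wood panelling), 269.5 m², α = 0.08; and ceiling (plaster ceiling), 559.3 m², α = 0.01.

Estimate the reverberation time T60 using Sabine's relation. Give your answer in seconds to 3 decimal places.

Equivalent absorption area: A = 559.3×0.14 + 269.5×0.08 + 559.3×0.01 = 105.455 m².
Room volume: 1510.11 m³.
RT60 = 0.161 · V / A = 0.161 × 1510.11 / 105.455 = 2.306 s.

2.306 s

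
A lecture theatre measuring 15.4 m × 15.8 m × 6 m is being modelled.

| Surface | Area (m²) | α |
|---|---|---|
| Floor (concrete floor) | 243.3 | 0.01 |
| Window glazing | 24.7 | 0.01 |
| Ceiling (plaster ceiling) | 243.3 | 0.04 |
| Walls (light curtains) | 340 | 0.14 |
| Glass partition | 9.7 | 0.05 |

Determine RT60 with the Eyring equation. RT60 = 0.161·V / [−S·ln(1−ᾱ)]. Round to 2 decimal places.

3.75 seconds

S = Σ Sᵢ = 861.0 m².
Absorption A = 243.3×0.01 + 24.7×0.01 + 243.3×0.04 + 340×0.14 + 9.7×0.05 = 60.497 sabins.
ᾱ = 60.497 / 861.0 = 0.0703.
Eyring denominator: −S ln(1−ᾱ) = 62.761.
V = 15.4 × 15.8 × 6 = 1459.92 m³.
RT60 = 0.161 × 1459.92 / 62.761 = 3.75 s.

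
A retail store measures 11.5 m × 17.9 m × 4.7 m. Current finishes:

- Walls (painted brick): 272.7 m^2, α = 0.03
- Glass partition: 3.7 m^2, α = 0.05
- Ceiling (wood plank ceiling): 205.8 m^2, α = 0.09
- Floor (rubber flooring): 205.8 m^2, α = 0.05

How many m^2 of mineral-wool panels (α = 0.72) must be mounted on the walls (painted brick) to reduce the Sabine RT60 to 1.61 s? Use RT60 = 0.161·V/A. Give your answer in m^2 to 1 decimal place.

86.3

Summing Sᵢαᵢ: 8.181 + 0.185 + 18.522 + 10.290 → A₁ = 37.178 sabins.
Required A₂ = 0.161·967.495/1.61 = 96.749 sabins.
Absorption to add: 96.749 − 37.178 = 59.571 sabins.
Net gain per m^2: Δα = 0.72 − 0.03 = 0.69.
Area = ΔA/Δα = 59.571/0.69 = 86.3 m^2.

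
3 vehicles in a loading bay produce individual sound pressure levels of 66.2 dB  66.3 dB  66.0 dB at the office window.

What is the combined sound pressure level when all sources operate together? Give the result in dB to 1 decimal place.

70.9 dB

Sum in the linear (power) domain: Σ 10^(Lᵢ/10) = 10^(66.2/10) + 10^(66.3/10) + 10^(66.0/10) = 1.242e+07.
Combined level = 10 log₁₀(1.242e+07) = 70.9 dB.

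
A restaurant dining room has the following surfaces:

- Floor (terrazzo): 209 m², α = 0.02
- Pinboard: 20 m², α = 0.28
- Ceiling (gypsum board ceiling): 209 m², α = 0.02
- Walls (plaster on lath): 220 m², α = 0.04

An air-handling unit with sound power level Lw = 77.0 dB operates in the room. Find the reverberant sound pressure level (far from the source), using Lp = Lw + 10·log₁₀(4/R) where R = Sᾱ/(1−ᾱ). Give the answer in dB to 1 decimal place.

A = 22.760 sabins; S = 658.0 m².
ᾱ = 22.760/658.0 = 0.0346; R = Sᾱ/(1−ᾱ) = 22.760/(1−0.0346) = 23.576 m².
Lp = 77.0 + 10·log₁₀(4/23.576) = 77.0 + (-7.70) = 69.3 dB.

69.3 dB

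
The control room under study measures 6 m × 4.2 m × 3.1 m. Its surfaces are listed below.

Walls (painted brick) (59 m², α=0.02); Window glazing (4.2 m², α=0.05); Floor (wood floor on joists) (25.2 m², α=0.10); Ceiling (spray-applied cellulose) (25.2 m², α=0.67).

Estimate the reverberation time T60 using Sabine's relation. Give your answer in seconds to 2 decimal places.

0.60 sec

Total absorption A = 59*0.02 + 4.2*0.05 + 25.2*0.10 + 25.2*0.67
  = 1.180 + 0.210 + 2.520 + 16.884 = 20.794 m² sabins.
Volume V = 6 × 4.2 × 3.1 = 78.12 m³.
Sabine: RT60 = 0.161 × 78.12 / 20.794 = 0.60 s.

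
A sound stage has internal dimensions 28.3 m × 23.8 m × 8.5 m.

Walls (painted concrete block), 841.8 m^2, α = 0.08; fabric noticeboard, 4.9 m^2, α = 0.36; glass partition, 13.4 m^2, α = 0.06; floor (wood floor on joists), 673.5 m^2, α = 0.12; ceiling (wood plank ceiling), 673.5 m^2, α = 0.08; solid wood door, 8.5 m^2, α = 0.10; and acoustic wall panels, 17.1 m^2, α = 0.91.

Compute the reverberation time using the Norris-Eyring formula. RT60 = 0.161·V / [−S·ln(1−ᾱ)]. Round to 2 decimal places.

Total surface area S = 841.8 + 4.9 + 13.4 + 673.5 + 673.5 + 8.5 + 17.1 = 2232.7 m^2.
Absorption A = 841.8·0.08 + 4.9·0.36 + 13.4·0.06 + 673.5·0.12 + 673.5·0.08 + 8.5·0.10 + 17.1·0.91 = 221.023 sabins.
Mean coefficient ᾱ = A/S = 0.0990.
−S·ln(1−ᾱ) = −2232.7 × ln(1 − 0.0990) = 232.759.
V = 28.3 × 23.8 × 8.5 = 5725.09 m³.
T = 0.161·V/[−S·ln(1−ᾱ)] = 0.161·5725.09/232.759 = 3.96 s.

3.96 s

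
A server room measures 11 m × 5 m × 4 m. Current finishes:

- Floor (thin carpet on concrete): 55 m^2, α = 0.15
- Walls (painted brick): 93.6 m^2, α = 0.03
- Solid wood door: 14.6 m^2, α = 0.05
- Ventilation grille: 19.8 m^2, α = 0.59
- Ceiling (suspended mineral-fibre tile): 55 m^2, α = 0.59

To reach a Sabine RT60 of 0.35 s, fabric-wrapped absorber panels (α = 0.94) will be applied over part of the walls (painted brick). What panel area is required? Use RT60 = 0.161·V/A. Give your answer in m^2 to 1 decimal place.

49.8

Summing Sᵢαᵢ: 8.250 + 2.808 + 0.730 + 11.682 + 32.450 → A₁ = 55.920 sabins.
V = 220 m³. Target absorption A₂ = 0.161 × 220 / 0.35 = 101.200 sabins.
Absorption to add: 101.200 − 55.920 = 45.280 sabins.
Each m^2 of panel replacing the walls (painted brick) adds (0.94 − 0.03) = 0.91 sabins.
Panel area = 45.280 / 0.91 = 49.8 m^2.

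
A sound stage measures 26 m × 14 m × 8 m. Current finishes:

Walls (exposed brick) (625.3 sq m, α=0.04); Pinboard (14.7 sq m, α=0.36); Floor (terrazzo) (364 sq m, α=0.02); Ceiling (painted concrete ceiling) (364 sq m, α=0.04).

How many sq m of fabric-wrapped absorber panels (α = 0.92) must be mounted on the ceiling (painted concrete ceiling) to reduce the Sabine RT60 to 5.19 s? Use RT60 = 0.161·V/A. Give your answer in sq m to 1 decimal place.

Equivalent absorption area: A₁ = 625.3·0.04 + 14.7·0.36 + 364·0.02 + 364·0.04 = 52.144 sq m.
V = 2912 m³. Target absorption A₂ = 0.161 × 2912 / 5.19 = 90.334 sabins.
ΔA needed = 90.334 − 52.144 = 38.190 sabins.
Net gain per sq m: Δα = 0.92 − 0.04 = 0.88.
Panel area = 38.190 / 0.88 = 43.4 sq m.

43.4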